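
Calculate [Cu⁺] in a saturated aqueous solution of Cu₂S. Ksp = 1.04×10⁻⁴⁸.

Cu₂S(s) ⇌ 2 Cu⁺(aq) + S²⁻(aq)
Call the molar solubility s, so that [Cu⁺] = 2s and [S²⁻] = s.
Ksp = [Cu⁺]^2[S²⁻] = (2s)^2 · s = 4s^3 = 1.04×10⁻⁴⁸
s = 6.38×10⁻¹⁷ M
[Cu⁺] = 2s = 1.28×10⁻¹⁶ M

1.28×10⁻¹⁶ M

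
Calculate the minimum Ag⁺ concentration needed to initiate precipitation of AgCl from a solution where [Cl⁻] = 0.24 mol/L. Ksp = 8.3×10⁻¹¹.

Precipitation of each salt begins when its ion product equals Ksp.
AgCl(s) ⇌ Ag⁺(aq) + Cl⁻(aq)
Ksp = [Ag⁺][Cl⁻] = [Ag⁺](0.24)
[Ag⁺] = 8.3×10⁻¹¹ / (0.24) = 3.5×10⁻¹⁰
[Ag⁺] = 3.5×10⁻¹⁰ mol/L

3.5×10⁻¹⁰ M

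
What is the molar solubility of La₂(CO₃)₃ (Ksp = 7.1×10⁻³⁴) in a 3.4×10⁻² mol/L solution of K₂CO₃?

La₂(CO₃)₃(s) ⇌ 2 La³⁺(aq) + 3 CO₃²⁻(aq)
CO₃²⁻ is already present at 3.4×10⁻² mol/L. If s mol/L of La₂(CO₃)₃ dissolves, [La³⁺] = 2s while [CO₃²⁻] ≈ 3.4×10⁻² mol/L.
Ksp = [La³⁺]^2[CO₃²⁻]^3 = (2s)^2(3.4×10⁻²)^3
(2s)^2 = 7.1×10⁻³⁴ / (3.4×10⁻²)^3 = 1.8×10⁻²⁹
s = 2.1×10⁻¹⁵ mol/L

2.1×10⁻¹⁵ M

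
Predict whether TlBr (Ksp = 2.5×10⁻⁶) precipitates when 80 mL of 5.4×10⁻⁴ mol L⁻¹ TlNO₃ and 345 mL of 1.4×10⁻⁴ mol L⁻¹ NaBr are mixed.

No

Total volume after mixing = 80 + 345 = 425 mL.
[Tl⁺] = (5.4×10⁻⁴)(80)/425 = 1.0×10⁻⁴ mol L⁻¹
[Br⁻] = (1.4×10⁻⁴)(345)/425 = 1.1×10⁻⁴ mol L⁻¹
Q = [Tl⁺][Br⁻] = 1.2×10⁻⁸
Q < Ksp (1.2×10⁻⁸ vs 2.5×10⁻⁶); the solution remains unsaturated and no precipitate forms.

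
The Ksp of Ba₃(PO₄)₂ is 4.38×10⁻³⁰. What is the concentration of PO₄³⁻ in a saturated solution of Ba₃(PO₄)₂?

1.05×10⁻⁶ M

Ba₃(PO₄)₂(s) ⇌ 3 Ba²⁺(aq) + 2 PO₄³⁻(aq)
For each mole of Ba₃(PO₄)₂ that dissolves per liter, [Ba²⁺] = 3s and [PO₄³⁻] = 2s; let s denote this solubility.
Ksp = [Ba²⁺]^3[PO₄³⁻]^2 = (3s)^3 · (2s)^2 = 108s^5 = 4.38×10⁻³⁰
s = 5.27×10⁻⁷ M
[PO₄³⁻] = 2s = 1.05×10⁻⁶ M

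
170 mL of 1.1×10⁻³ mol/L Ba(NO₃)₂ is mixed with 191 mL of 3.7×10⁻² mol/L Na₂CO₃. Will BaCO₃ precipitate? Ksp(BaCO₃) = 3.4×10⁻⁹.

Yes

After mixing, V = 170 mL + 191 mL = 361 mL.
[Ba²⁺] = (1.1×10⁻³)(170)/361 = 5.2×10⁻⁴ mol/L
[CO₃²⁻] = (3.7×10⁻²)(191)/361 = 2.0×10⁻² mol/L
Q = [Ba²⁺][CO₃²⁻] = 1.0×10⁻⁵
Q = 1.0×10⁻⁵ > Ksp = 3.4×10⁻⁹, so the solution is supersaturated and BaCO₃ precipitates.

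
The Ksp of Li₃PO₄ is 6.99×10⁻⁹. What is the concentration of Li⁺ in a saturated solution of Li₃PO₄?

Li₃PO₄(s) ⇌ 3 Li⁺(aq) + PO₄³⁻(aq)
With molar solubility s: [Li⁺] = 3s, [PO₄³⁻] = s.
Ksp = [Li⁺]^3[PO₄³⁻] = (3s)^3 · s = 27s^4 = 6.99×10⁻⁹
s = 4.01×10⁻³ mol L⁻¹
[Li⁺] = 3s = 1.20×10⁻² mol L⁻¹

1.20×10⁻² M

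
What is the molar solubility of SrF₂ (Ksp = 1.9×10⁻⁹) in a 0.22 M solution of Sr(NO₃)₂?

SrF₂(s) ⇌ Sr²⁺(aq) + 2 F⁻(aq)
The solution already contains Sr²⁺ at 0.22 M. Let s be the molar solubility of SrF₂.
[Sr²⁺] ≈ 0.22 M (common ion dominates); [F⁻] = 2s.
Ksp = [Sr²⁺][F⁻]^2 = (0.22)(2s)^2
(2s)^2 = 1.9×10⁻⁹ / (0.22) = 8.6×10⁻⁹
s = 4.6×10⁻⁵ M

4.6×10⁻⁵ M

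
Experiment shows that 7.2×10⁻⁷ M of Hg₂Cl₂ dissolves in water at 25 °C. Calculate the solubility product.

Hg₂Cl₂(s) ⇌ Hg₂²⁺(aq) + 2 Cl⁻(aq)
Let s be the molar solubility. Then [Hg₂²⁺] = s and [Cl⁻] = 2s.
Ksp = [Hg₂²⁺][Cl⁻]^2 = s · (2s)^2 = 4s^3
Ksp = 4 × (7.2×10⁻⁷)^3 = 1.5×10⁻¹⁸

Ksp = 1.5×10⁻¹⁸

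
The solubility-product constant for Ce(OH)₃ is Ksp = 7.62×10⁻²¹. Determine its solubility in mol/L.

4.10×10⁻⁶ M

Ce(OH)₃(s) ⇌ Ce³⁺(aq) + 3 OH⁻(aq)
Let s be the molar solubility. Then [Ce³⁺] = s and [OH⁻] = 3s.
Ksp = [Ce³⁺][OH⁻]^3 = s · (3s)^3 = 27s^4
27s^4 = 7.62×10⁻²¹  ⇒  s^4 = 2.82×10⁻²²
s = (2.82×10⁻²²)^(1/4) = 4.10×10⁻⁶ mol L⁻¹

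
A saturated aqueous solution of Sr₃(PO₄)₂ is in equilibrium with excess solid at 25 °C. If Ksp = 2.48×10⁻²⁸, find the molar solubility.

1.18×10⁻⁶ M

Sr₃(PO₄)₂(s) ⇌ 3 Sr²⁺(aq) + 2 PO₄³⁻(aq)
If s mol/L of Sr₃(PO₄)₂ dissolves, [Sr²⁺] = 3s and [PO₄³⁻] = 2s.
Ksp = [Sr²⁺]^3[PO₄³⁻]^2 = (3s)^3 · (2s)^2 = 108s^5
108s^5 = 2.48×10⁻²⁸  ⇒  s^5 = 2.30×10⁻³⁰
Taking the 5th root, s = 1.18×10⁻⁶ M.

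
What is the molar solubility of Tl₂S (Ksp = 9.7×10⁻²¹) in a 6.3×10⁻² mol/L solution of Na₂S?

2.0×10⁻¹⁰ M

Tl₂S(s) ⇌ 2 Tl⁺(aq) + S²⁻(aq)
With S²⁻ already at 6.3×10⁻² mol/L and s small, take [S²⁻] ≈ 6.3×10⁻² mol/L and [Tl⁺] = 2s.
Ksp = [Tl⁺]^2[S²⁻] = (2s)^2(6.3×10⁻²)
(2s)^2 = 9.7×10⁻²¹ / (6.3×10⁻²) = 1.5×10⁻¹⁹
s = 2.0×10⁻¹⁰ mol/L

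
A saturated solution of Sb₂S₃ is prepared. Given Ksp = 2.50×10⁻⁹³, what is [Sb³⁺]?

2.37×10⁻¹⁹ M

Sb₂S₃(s) ⇌ 2 Sb³⁺(aq) + 3 S²⁻(aq)
For each mole of Sb₂S₃ that dissolves per liter, [Sb³⁺] = 2s and [S²⁻] = 3s; let s denote this solubility.
Ksp = [Sb³⁺]^2[S²⁻]^3 = (2s)^2 · (3s)^3 = 108s^5 = 2.50×10⁻⁹³
s = 1.18×10⁻¹⁹ mol/L
[Sb³⁺] = 2s = 2.37×10⁻¹⁹ mol/L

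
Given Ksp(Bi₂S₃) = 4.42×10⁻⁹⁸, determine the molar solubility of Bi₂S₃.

1.33×10⁻²⁰ M

Bi₂S₃(s) ⇌ 2 Bi³⁺(aq) + 3 S²⁻(aq)
If s mol/L of Bi₂S₃ dissolves, [Bi³⁺] = 2s and [S²⁻] = 3s.
Ksp = [Bi³⁺]^2[S²⁻]^3 = (2s)^2 · (3s)^3 = 108s^5
108s^5 = 4.42×10⁻⁹⁸  ⇒  s^5 = 4.09×10⁻¹⁰⁰
s = 1.33×10⁻²⁰ mol/L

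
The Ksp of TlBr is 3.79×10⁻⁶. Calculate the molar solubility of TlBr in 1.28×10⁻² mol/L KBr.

2.96×10⁻⁴ M

TlBr(s) ⇌ Tl⁺(aq) + Br⁻(aq)
The solution already contains Br⁻ at 1.28×10⁻² mol/L. Let s be the molar solubility of TlBr.
[Br⁻] ≈ 1.28×10⁻² mol/L (common ion dominates); [Tl⁺] = s.
Ksp = [Tl⁺][Br⁻] = s(1.28×10⁻²)
s = 3.79×10⁻⁶ / (1.28×10⁻²) = 2.96×10⁻⁴
s = 2.96×10⁻⁴ mol/L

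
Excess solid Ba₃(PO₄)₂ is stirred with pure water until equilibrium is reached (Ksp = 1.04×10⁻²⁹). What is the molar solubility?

Ba₃(PO₄)₂(s) ⇌ 3 Ba²⁺(aq) + 2 PO₄³⁻(aq)
For each mole of Ba₃(PO₄)₂ that dissolves per liter, [Ba²⁺] = 3s and [PO₄³⁻] = 2s; let s denote this solubility.
Ksp = [Ba²⁺]^3[PO₄³⁻]^2 = (3s)^3 · (2s)^2 = 108s^5
108s^5 = 1.04×10⁻²⁹  ⇒  s^5 = 9.63×10⁻³²
s = 6.26×10⁻⁷ mol L⁻¹

6.26×10⁻⁷ M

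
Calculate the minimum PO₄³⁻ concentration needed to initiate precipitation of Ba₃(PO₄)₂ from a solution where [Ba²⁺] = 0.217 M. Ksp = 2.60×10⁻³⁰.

A salt starts to precipitate once the ion product Q reaches its Ksp.
Ba₃(PO₄)₂(s) ⇌ 3 Ba²⁺(aq) + 2 PO₄³⁻(aq)
Ksp = [Ba²⁺]^3[PO₄³⁻]^2 = [PO₄³⁻]^2(0.217)^3
[PO₄³⁻]^2 = 2.60×10⁻³⁰ / (0.217)^3 = 2.54×10⁻²⁸
[PO₄³⁻] = 1.60×10⁻¹⁴ M

1.60×10⁻¹⁴ M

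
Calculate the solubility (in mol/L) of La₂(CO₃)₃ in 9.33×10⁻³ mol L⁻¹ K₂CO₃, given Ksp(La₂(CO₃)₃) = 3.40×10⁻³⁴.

La₂(CO₃)₃(s) ⇌ 2 La³⁺(aq) + 3 CO₃²⁻(aq)
The solution already contains CO₃²⁻ at 9.33×10⁻³ mol L⁻¹. Let s be the molar solubility of La₂(CO₃)₃.
[CO₃²⁻] ≈ 9.33×10⁻³ mol L⁻¹ (common ion dominates); [La³⁺] = 2s.
Ksp = [La³⁺]^2[CO₃²⁻]^3 = (2s)^2(9.33×10⁻³)^3
(2s)^2 = 3.40×10⁻³⁴ / (9.33×10⁻³)^3 = 4.19×10⁻²⁸
s = 1.02×10⁻¹⁴ mol L⁻¹

1.02×10⁻¹⁴ M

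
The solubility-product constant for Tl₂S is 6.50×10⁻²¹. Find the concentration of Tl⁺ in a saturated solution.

Tl₂S(s) ⇌ 2 Tl⁺(aq) + S²⁻(aq)
If s mol/L of Tl₂S dissolves, [Tl⁺] = 2s and [S²⁻] = s.
Ksp = [Tl⁺]^2[S²⁻] = (2s)^2 · s = 4s^3 = 6.50×10⁻²¹
s = 1.18×10⁻⁷ mol L⁻¹
[Tl⁺] = 2s = 2.35×10⁻⁷ mol L⁻¹

2.35×10⁻⁷ M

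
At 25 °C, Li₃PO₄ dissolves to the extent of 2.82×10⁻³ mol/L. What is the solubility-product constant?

Ksp = 1.71×10⁻⁹

Li₃PO₄(s) ⇌ 3 Li⁺(aq) + PO₄³⁻(aq)
If s mol/L of Li₃PO₄ dissolves, [Li⁺] = 3s and [PO₄³⁻] = s.
Ksp = [Li⁺]^3[PO₄³⁻] = (3s)^3 · s = 27s^4
Ksp = 27 × (2.82×10⁻³)^4 = 1.71×10⁻⁹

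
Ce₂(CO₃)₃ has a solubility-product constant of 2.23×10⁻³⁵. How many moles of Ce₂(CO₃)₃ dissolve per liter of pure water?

4.60×10⁻⁸ M

Ce₂(CO₃)₃(s) ⇌ 2 Ce³⁺(aq) + 3 CO₃²⁻(aq)
Let s be the molar solubility. Then [Ce³⁺] = 2s and [CO₃²⁻] = 3s.
Ksp = [Ce³⁺]^2[CO₃²⁻]^3 = (2s)^2 · (3s)^3 = 108s^5
108s^5 = 2.23×10⁻³⁵  ⇒  s^5 = 2.06×10⁻³⁷
s = (2.06×10⁻³⁷)^(1/5) = 4.60×10⁻⁸ mol/L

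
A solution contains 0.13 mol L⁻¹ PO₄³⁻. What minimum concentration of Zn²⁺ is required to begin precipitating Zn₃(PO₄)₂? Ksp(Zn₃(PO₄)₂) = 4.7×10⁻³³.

6.5×10⁻¹¹ M

Precipitation begins when Q = Ksp.
Zn₃(PO₄)₂(s) ⇌ 3 Zn²⁺(aq) + 2 PO₄³⁻(aq)
Ksp = [Zn²⁺]^3[PO₄³⁻]^2 = [Zn²⁺]^3(0.13)^2
[Zn²⁺]^3 = 4.7×10⁻³³ / (0.13)^2 = 2.8×10⁻³¹
[Zn²⁺] = 6.5×10⁻¹¹ mol L⁻¹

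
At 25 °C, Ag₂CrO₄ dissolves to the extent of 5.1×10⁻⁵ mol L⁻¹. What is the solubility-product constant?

Ksp = 5.3×10⁻¹³

Ag₂CrO₄(s) ⇌ 2 Ag⁺(aq) + CrO₄²⁻(aq)
If s mol/L of Ag₂CrO₄ dissolves, [Ag⁺] = 2s and [CrO₄²⁻] = s.
Ksp = [Ag⁺]^2[CrO₄²⁻] = (2s)^2 · s = 4s^3
Ksp = 4 × (5.1×10⁻⁵)^3 = 5.3×10⁻¹³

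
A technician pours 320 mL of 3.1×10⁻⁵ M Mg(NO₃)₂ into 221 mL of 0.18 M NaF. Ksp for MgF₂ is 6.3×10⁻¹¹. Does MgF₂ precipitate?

The combined volume is 541 mL.
[Mg²⁺] = (3.1×10⁻⁵)(320)/541 = 1.8×10⁻⁵ M
[F⁻] = (0.18)(221)/541 = 7.4×10⁻² M
Q = [Mg²⁺][F⁻]^2 = 9.9×10⁻⁸
Since Q (9.9×10⁻⁸) exceeds Ksp (6.3×10⁻¹¹), MgF₂ will precipitate.

Yes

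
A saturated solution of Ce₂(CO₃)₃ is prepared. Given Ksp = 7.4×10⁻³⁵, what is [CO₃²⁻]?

1.8×10⁻⁷ M

Ce₂(CO₃)₃(s) ⇌ 2 Ce³⁺(aq) + 3 CO₃²⁻(aq)
For each mole of Ce₂(CO₃)₃ that dissolves per liter, [Ce³⁺] = 2s and [CO₃²⁻] = 3s; let s denote this solubility.
Ksp = [Ce³⁺]^2[CO₃²⁻]^3 = (2s)^2 · (3s)^3 = 108s^5 = 7.4×10⁻³⁵
s = 5.9×10⁻⁸ M
[CO₃²⁻] = 3s = 1.8×10⁻⁷ M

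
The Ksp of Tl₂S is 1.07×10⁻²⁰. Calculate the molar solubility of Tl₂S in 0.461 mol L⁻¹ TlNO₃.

5.03×10⁻²⁰ M

Tl₂S(s) ⇌ 2 Tl⁺(aq) + S²⁻(aq)
With Tl⁺ already at 0.461 mol L⁻¹ and s small, take [Tl⁺] ≈ 0.461 mol L⁻¹ and [S²⁻] = s.
Ksp = [Tl⁺]^2[S²⁻] = (0.461)^2s
s = 1.07×10⁻²⁰ / (0.461)^2 = 5.03×10⁻²⁰
s = 5.03×10⁻²⁰ mol L⁻¹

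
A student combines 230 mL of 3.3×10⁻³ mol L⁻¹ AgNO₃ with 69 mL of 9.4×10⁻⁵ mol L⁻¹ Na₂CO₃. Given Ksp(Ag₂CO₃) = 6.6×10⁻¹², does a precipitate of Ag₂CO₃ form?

Total volume after mixing = 230 + 69 = 299 mL.
[Ag⁺] = (3.3×10⁻³)(230)/299 = 2.5×10⁻³ mol L⁻¹
[CO₃²⁻] = (9.4×10⁻⁵)(69)/299 = 2.2×10⁻⁵ mol L⁻¹
Q = [Ag⁺]^2[CO₃²⁻] = 1.4×10⁻¹⁰
Since Q (1.4×10⁻¹⁰) exceeds Ksp (6.6×10⁻¹²), Ag₂CO₃ will precipitate.

Yes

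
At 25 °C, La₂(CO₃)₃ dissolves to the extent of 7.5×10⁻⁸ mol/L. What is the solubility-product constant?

Ksp = 2.6×10⁻³⁴

La₂(CO₃)₃(s) ⇌ 2 La³⁺(aq) + 3 CO₃²⁻(aq)
Let s be the molar solubility. Then [La³⁺] = 2s and [CO₃²⁻] = 3s.
Ksp = [La³⁺]^2[CO₃²⁻]^3 = (2s)^2 · (3s)^3 = 108s^5
Ksp = 108 × (7.5×10⁻⁸)^5 = 2.6×10⁻³⁴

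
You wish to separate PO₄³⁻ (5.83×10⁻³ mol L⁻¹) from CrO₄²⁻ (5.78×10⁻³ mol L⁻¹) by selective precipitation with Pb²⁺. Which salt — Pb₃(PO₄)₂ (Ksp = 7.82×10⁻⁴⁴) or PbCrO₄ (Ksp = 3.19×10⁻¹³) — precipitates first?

Pb₃(PO₄)₂

The threshold for precipitation is Q = Ksp.
For Pb₃(PO₄)₂: [Pb²⁺] = (Ksp/[PO₄³⁻]^2)^(1/3) = 1.32×10⁻¹³ mol L⁻¹
For PbCrO₄: [Pb²⁺] = (Ksp/[CrO₄²⁻]) = 5.52×10⁻¹¹ mol L⁻¹
The smaller threshold [Pb²⁺] is reached first, so Pb₃(PO₄)₂ precipitates first.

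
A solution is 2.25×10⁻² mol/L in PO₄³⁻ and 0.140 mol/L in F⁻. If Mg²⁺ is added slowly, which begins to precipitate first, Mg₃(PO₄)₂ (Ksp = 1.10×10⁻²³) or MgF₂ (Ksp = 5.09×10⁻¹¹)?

MgF₂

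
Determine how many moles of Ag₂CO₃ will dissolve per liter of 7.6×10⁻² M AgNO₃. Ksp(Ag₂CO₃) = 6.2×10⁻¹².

Ag₂CO₃(s) ⇌ 2 Ag⁺(aq) + CO₃²⁻(aq)
With Ag⁺ already at 7.6×10⁻² M and s small, take [Ag⁺] ≈ 7.6×10⁻² M and [CO₃²⁻] = s.
Ksp = [Ag⁺]^2[CO₃²⁻] = (7.6×10⁻²)^2s
s = 6.2×10⁻¹² / (7.6×10⁻²)^2 = 1.1×10⁻⁹
s = 1.1×10⁻⁹ M

1.1×10⁻⁹ M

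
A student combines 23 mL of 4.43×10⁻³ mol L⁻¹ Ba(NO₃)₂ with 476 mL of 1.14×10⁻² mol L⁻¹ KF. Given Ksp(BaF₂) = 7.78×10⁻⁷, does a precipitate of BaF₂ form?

No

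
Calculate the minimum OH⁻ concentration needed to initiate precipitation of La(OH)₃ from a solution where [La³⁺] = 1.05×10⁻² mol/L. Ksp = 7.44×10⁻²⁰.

1.92×10⁻⁶ M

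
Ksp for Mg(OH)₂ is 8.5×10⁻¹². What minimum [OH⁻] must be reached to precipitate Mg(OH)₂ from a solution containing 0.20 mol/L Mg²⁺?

6.5×10⁻⁶ M

Precipitation of each salt begins when its ion product equals Ksp.
Mg(OH)₂(s) ⇌ Mg²⁺(aq) + 2 OH⁻(aq)
Ksp = [Mg²⁺][OH⁻]^2 = [OH⁻]^2(0.20)
[OH⁻]^2 = 8.5×10⁻¹² / (0.20) = 4.3×10⁻¹¹
[OH⁻] = 6.5×10⁻⁶ mol/L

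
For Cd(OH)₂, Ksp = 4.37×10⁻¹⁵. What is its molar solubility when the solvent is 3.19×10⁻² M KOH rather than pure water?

4.29×10⁻¹² M

Cd(OH)₂(s) ⇌ Cd²⁺(aq) + 2 OH⁻(aq)
The solution already contains OH⁻ at 3.19×10⁻² M. Let s be the molar solubility of Cd(OH)₂.
[OH⁻] ≈ 3.19×10⁻² M (common ion dominates); [Cd²⁺] = s.
Ksp = [Cd²⁺][OH⁻]^2 = s(3.19×10⁻²)^2
s = 4.37×10⁻¹⁵ / (3.19×10⁻²)^2 = 4.29×10⁻¹²
s = 4.29×10⁻¹² M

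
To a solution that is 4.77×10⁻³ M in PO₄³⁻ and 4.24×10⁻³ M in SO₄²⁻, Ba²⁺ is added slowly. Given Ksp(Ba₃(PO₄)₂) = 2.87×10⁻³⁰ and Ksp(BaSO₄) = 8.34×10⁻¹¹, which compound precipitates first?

Each salt precipitates once Q = Ksp for that salt.
For Ba₃(PO₄)₂: [Ba²⁺] = (Ksp/[PO₄³⁻]^2)^(1/3) = 5.02×10⁻⁹ M
For BaSO₄: [Ba²⁺] = (Ksp/[SO₄²⁻]) = 1.97×10⁻⁸ M
The smaller threshold [Ba²⁺] is reached first, so Ba₃(PO₄)₂ precipitates first.

Ba₃(PO₄)₂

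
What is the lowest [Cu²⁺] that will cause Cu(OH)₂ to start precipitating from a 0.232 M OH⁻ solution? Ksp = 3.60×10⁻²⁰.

6.69×10⁻¹⁹ M

Each salt precipitates once Q = Ksp for that salt.
Cu(OH)₂(s) ⇌ Cu²⁺(aq) + 2 OH⁻(aq)
Ksp = [Cu²⁺][OH⁻]^2 = [Cu²⁺](0.232)^2
[Cu²⁺] = 3.60×10⁻²⁰ / (0.232)^2 = 6.69×10⁻¹⁹
[Cu²⁺] = 6.69×10⁻¹⁹ M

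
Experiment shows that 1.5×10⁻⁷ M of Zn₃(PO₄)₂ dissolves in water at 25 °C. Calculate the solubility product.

Zn₃(PO₄)₂(s) ⇌ 3 Zn²⁺(aq) + 2 PO₄³⁻(aq)
If s mol/L of Zn₃(PO₄)₂ dissolves, [Zn²⁺] = 3s and [PO₄³⁻] = 2s.
Ksp = [Zn²⁺]^3[PO₄³⁻]^2 = (3s)^3 · (2s)^2 = 108s^5
Ksp = 108 × (1.5×10⁻⁷)^5 = 8.2×10⁻³³

Ksp = 8.2×10⁻³³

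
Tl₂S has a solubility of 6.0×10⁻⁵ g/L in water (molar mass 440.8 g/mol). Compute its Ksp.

Convert to molarity: s = 6.0×10⁻⁵ / 440.8 = 1.361×10⁻⁷ mol/L
Tl₂S(s) ⇌ 2 Tl⁺(aq) + S²⁻(aq)
With molar solubility s: [Tl⁺] = 2s, [S²⁻] = s.
Ksp = [Tl⁺]^2[S²⁻] = (2s)^2 · s = 4s^3
Ksp = 4 × (1.361×10⁻⁷)^3 = 1.0×10⁻²⁰

Ksp = 1.0×10⁻²⁰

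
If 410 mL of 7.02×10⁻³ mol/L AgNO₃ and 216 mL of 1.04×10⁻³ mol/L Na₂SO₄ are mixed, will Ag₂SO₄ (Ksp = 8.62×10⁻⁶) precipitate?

Total volume after mixing = 410 + 216 = 626 mL.
[Ag⁺] = (7.02×10⁻³)(410)/626 = 4.60×10⁻³ mol/L
[SO₄²⁻] = (1.04×10⁻³)(216)/626 = 3.59×10⁻⁴ mol/L
Q = [Ag⁺]^2[SO₄²⁻] = 7.59×10⁻⁹
Q < Ksp (7.59×10⁻⁹ vs 8.62×10⁻⁶); the solution remains unsaturated and no precipitate forms.

No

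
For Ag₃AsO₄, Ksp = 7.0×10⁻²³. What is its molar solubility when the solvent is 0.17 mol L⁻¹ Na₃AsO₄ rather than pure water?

Ag₃AsO₄(s) ⇌ 3 Ag⁺(aq) + AsO₄³⁻(aq)
Let s be the solubility of Ag₃AsO₄ here. The common ion gives [AsO₄³⁻] ≈ 0.17 mol L⁻¹, and [Ag⁺] = 3s.
Ksp = [Ag⁺]^3[AsO₄³⁻] = (3s)^3(0.17)
(3s)^3 = 7.0×10⁻²³ / (0.17) = 4.1×10⁻²²
s = 2.5×10⁻⁸ mol L⁻¹

2.5×10⁻⁸ M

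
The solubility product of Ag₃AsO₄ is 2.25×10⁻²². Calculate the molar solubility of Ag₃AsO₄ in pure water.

Ag₃AsO₄(s) ⇌ 3 Ag⁺(aq) + AsO₄³⁻(aq)
Let s be the molar solubility. Then [Ag⁺] = 3s and [AsO₄³⁻] = s.
Ksp = [Ag⁺]^3[AsO₄³⁻] = (3s)^3 · s = 27s^4
27s^4 = 2.25×10⁻²²  ⇒  s^4 = 8.33×10⁻²⁴
Taking the 4th root, s = 1.70×10⁻⁶ mol/L.

1.70×10⁻⁶ M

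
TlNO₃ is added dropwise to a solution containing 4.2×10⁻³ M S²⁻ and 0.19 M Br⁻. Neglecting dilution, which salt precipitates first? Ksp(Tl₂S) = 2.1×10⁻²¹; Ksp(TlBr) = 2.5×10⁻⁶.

Tl₂S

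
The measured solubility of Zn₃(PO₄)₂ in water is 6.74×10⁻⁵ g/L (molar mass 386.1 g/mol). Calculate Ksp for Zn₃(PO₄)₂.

Ksp = 1.75×10⁻³²

Molar solubility s = (6.74×10⁻⁵ g/L) / (386.1 g/mol) = 1.7457×10⁻⁷ mol/L
Zn₃(PO₄)₂(s) ⇌ 3 Zn²⁺(aq) + 2 PO₄³⁻(aq)
For each mole of Zn₃(PO₄)₂ that dissolves per liter, [Zn²⁺] = 3s and [PO₄³⁻] = 2s; let s denote this solubility.
Ksp = [Zn²⁺]^3[PO₄³⁻]^2 = (3s)^3 · (2s)^2 = 108s^5
Ksp = 108 × (1.7457×10⁻⁷)^5 = 1.75×10⁻³²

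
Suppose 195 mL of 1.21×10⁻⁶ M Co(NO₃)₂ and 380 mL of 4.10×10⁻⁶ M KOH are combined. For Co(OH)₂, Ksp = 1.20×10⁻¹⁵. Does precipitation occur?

No

Total volume after mixing = 195 + 380 = 575 mL.
[Co²⁺] = (1.21×10⁻⁶)(195)/575 = 4.10×10⁻⁷ M
[OH⁻] = (4.10×10⁻⁶)(380)/575 = 2.71×10⁻⁶ M
Q = [Co²⁺][OH⁻]^2 = 3.01×10⁻¹⁸
Q < Ksp (3.01×10⁻¹⁸ vs 1.20×10⁻¹⁵); the solution remains unsaturated and no precipitate forms.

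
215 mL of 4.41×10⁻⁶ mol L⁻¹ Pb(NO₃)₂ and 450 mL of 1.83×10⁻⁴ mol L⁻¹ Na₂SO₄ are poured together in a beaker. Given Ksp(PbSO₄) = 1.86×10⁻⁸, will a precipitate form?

Total volume after mixing = 215 + 450 = 665 mL.
[Pb²⁺] = (4.41×10⁻⁶)(215)/665 = 1.43×10⁻⁶ mol L⁻¹
[SO₄²⁻] = (1.83×10⁻⁴)(450)/665 = 1.24×10⁻⁴ mol L⁻¹
Q = [Pb²⁺][SO₄²⁻] = 1.77×10⁻¹⁰
Q < Ksp (1.77×10⁻¹⁰ vs 1.86×10⁻⁸); the solution remains unsaturated and no precipitate forms.

No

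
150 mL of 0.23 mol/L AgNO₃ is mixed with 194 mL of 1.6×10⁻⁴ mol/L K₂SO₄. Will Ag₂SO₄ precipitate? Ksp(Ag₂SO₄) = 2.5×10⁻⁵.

No

Total volume after mixing = 150 + 194 = 344 mL.
[Ag⁺] = (0.23)(150)/344 = 0.10 mol/L
[SO₄²⁻] = (1.6×10⁻⁴)(194)/344 = 9.0×10⁻⁵ mol/L
Q = [Ag⁺]^2[SO₄²⁻] = 9.1×10⁻⁷
Since Q (9.1×10⁻⁷) is less than Ksp (2.5×10⁻⁵), no Ag₂SO₄ precipitates.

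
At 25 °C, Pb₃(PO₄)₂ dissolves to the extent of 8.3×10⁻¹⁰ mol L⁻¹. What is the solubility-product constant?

Ksp = 4.3×10⁻⁴⁴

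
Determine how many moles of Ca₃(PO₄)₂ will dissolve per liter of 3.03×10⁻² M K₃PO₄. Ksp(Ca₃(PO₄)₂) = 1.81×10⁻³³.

4.18×10⁻¹¹ M

Ca₃(PO₄)₂(s) ⇌ 3 Ca²⁺(aq) + 2 PO₄³⁻(aq)
With PO₄³⁻ already at 3.03×10⁻² M and s small, take [PO₄³⁻] ≈ 3.03×10⁻² M and [Ca²⁺] = 3s.
Ksp = [Ca²⁺]^3[PO₄³⁻]^2 = (3s)^3(3.03×10⁻²)^2
(3s)^3 = 1.81×10⁻³³ / (3.03×10⁻²)^2 = 1.97×10⁻³⁰
s = 4.18×10⁻¹¹ M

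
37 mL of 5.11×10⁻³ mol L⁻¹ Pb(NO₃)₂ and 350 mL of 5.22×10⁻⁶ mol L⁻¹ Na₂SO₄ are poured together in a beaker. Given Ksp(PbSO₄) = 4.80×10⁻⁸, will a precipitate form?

The combined volume is 387 mL.
[Pb²⁺] = (5.11×10⁻³)(37)/387 = 4.89×10⁻⁴ mol L⁻¹
[SO₄²⁻] = (5.22×10⁻⁶)(350)/387 = 4.72×10⁻⁶ mol L⁻¹
Q = [Pb²⁺][SO₄²⁻] = 2.31×10⁻⁹
Q = 2.31×10⁻⁹ < Ksp = 4.80×10⁻⁸, so the solution is unsaturated and no precipitate forms.

No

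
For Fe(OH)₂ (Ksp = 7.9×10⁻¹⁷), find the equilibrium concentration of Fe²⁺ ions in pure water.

2.7×10⁻⁶ M

Fe(OH)₂(s) ⇌ Fe²⁺(aq) + 2 OH⁻(aq)
If s mol/L of Fe(OH)₂ dissolves, [Fe²⁺] = s and [OH⁻] = 2s.
Ksp = [Fe²⁺][OH⁻]^2 = s · (2s)^2 = 4s^3 = 7.9×10⁻¹⁷
s = 2.7×10⁻⁶ mol L⁻¹
[Fe²⁺] = s = 2.7×10⁻⁶ mol L⁻¹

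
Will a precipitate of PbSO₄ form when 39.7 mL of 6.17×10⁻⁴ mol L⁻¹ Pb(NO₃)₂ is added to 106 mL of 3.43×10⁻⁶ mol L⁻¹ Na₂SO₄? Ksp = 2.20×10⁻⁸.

After mixing, V = 39.7 mL + 106 mL = 145.7 mL.
[Pb²⁺] = (6.17×10⁻⁴)(39.7)/145.7 = 1.68×10⁻⁴ mol L⁻¹
[SO₄²⁻] = (3.43×10⁻⁶)(106)/145.7 = 2.50×10⁻⁶ mol L⁻¹
Q = [Pb²⁺][SO₄²⁻] = 4.20×10⁻¹⁰
Since Q (4.20×10⁻¹⁰) is less than Ksp (2.20×10⁻⁸), no PbSO₄ precipitates.

No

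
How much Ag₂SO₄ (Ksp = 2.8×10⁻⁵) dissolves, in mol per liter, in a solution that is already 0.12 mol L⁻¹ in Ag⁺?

Ag₂SO₄(s) ⇌ 2 Ag⁺(aq) + SO₄²⁻(aq)
Let s be the solubility of Ag₂SO₄ here. The common ion gives [Ag⁺] ≈ 0.12 mol L⁻¹, and [SO₄²⁻] = s.
Ksp = [Ag⁺]^2[SO₄²⁻] = (0.12)^2s
s = 2.8×10⁻⁵ / (0.12)^2 = 1.9×10⁻³
s = 1.9×10⁻³ mol L⁻¹

1.9×10⁻³ M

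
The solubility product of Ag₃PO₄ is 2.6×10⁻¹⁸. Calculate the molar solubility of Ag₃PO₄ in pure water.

1.8×10⁻⁵ M

Ag₃PO₄(s) ⇌ 3 Ag⁺(aq) + PO₄³⁻(aq)
Call the molar solubility s, so that [Ag⁺] = 3s and [PO₄³⁻] = s.
Ksp = [Ag⁺]^3[PO₄³⁻] = (3s)^3 · s = 27s^4
27s^4 = 2.6×10⁻¹⁸  ⇒  s^4 = 9.6×10⁻²⁰
s = (9.6×10⁻²⁰)^(1/4) = 1.8×10⁻⁵ mol/L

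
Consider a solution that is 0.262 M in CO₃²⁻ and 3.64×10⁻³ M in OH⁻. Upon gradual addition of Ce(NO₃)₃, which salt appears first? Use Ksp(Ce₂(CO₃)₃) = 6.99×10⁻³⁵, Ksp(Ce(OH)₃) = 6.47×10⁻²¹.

A salt starts to precipitate once the ion product Q reaches its Ksp.
For Ce₂(CO₃)₃: [Ce³⁺] = (Ksp/[CO₃²⁻]^3)^(1/2) = 6.23×10⁻¹⁷ M
For Ce(OH)₃: [Ce³⁺] = (Ksp/[OH⁻]^3) = 1.34×10⁻¹³ M
Since Ce₂(CO₃)₃ needs less Ce³⁺ to reach saturation, it precipitates first.

Ce₂(CO₃)₃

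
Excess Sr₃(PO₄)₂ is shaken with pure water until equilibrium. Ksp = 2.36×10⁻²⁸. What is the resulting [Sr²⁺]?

Sr₃(PO₄)₂(s) ⇌ 3 Sr²⁺(aq) + 2 PO₄³⁻(aq)
Let s be the molar solubility. Then [Sr²⁺] = 3s and [PO₄³⁻] = 2s.
Ksp = [Sr²⁺]^3[PO₄³⁻]^2 = (3s)^3 · (2s)^2 = 108s^5 = 2.36×10⁻²⁸
s = 1.17×10⁻⁶ mol/L
[Sr²⁺] = 3s = 3.51×10⁻⁶ mol/L

3.51×10⁻⁶ M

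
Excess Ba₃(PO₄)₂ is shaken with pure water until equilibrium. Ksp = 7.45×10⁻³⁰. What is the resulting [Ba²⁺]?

1.76×10⁻⁶ M

Ba₃(PO₄)₂(s) ⇌ 3 Ba²⁺(aq) + 2 PO₄³⁻(aq)
Let s be the molar solubility. Then [Ba²⁺] = 3s and [PO₄³⁻] = 2s.
Ksp = [Ba²⁺]^3[PO₄³⁻]^2 = (3s)^3 · (2s)^2 = 108s^5 = 7.45×10⁻³⁰
s = 5.86×10⁻⁷ mol L⁻¹
[Ba²⁺] = 3s = 1.76×10⁻⁶ mol L⁻¹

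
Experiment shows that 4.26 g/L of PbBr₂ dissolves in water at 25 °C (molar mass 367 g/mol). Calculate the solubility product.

Ksp = 6.26×10⁻⁶

Molar solubility s = (4.26 g/L) / (367 g/mol) = 1.1608×10⁻² mol/L
PbBr₂(s) ⇌ Pb²⁺(aq) + 2 Br⁻(aq)
Call the molar solubility s, so that [Pb²⁺] = s and [Br⁻] = 2s.
Ksp = [Pb²⁺][Br⁻]^2 = s · (2s)^2 = 4s^3
Ksp = 4 × (1.1608×10⁻²)^3 = 6.26×10⁻⁶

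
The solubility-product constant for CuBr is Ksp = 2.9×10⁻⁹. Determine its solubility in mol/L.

5.4×10⁻⁵ M

CuBr(s) ⇌ Cu⁺(aq) + Br⁻(aq)
With molar solubility s: [Cu⁺] = s, [Br⁻] = s.
Ksp = [Cu⁺][Br⁻] = s · s = s^2
s^2 = 2.9×10⁻⁹
s = 5.4×10⁻⁵ mol L⁻¹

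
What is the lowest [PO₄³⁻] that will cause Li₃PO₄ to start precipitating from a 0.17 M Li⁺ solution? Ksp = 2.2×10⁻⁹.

A salt starts to precipitate once the ion product Q reaches its Ksp.
Li₃PO₄(s) ⇌ 3 Li⁺(aq) + PO₄³⁻(aq)
Ksp = [Li⁺]^3[PO₄³⁻] = [PO₄³⁻](0.17)^3
[PO₄³⁻] = 2.2×10⁻⁹ / (0.17)^3 = 4.5×10⁻⁷
[PO₄³⁻] = 4.5×10⁻⁷ M

4.5×10⁻⁷ M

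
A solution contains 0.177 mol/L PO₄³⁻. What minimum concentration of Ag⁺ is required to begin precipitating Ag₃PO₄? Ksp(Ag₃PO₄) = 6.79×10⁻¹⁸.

Precipitation of each salt begins when its ion product equals Ksp.
Ag₃PO₄(s) ⇌ 3 Ag⁺(aq) + PO₄³⁻(aq)
Ksp = [Ag⁺]^3[PO₄³⁻] = [Ag⁺]^3(0.177)
[Ag⁺]^3 = 6.79×10⁻¹⁸ / (0.177) = 3.84×10⁻¹⁷
[Ag⁺] = 3.37×10⁻⁶ mol/L

3.37×10⁻⁶ M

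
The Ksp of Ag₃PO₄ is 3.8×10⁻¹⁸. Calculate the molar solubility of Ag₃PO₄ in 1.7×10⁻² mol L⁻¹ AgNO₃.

Ag₃PO₄(s) ⇌ 3 Ag⁺(aq) + PO₄³⁻(aq)
The solution already contains Ag⁺ at 1.7×10⁻² mol L⁻¹. Let s be the molar solubility of Ag₃PO₄.
[Ag⁺] ≈ 1.7×10⁻² mol L⁻¹ (common ion dominates); [PO₄³⁻] = s.
Ksp = [Ag⁺]^3[PO₄³⁻] = (1.7×10⁻²)^3s
s = 3.8×10⁻¹⁸ / (1.7×10⁻²)^3 = 7.7×10⁻¹³
s = 7.7×10⁻¹³ mol L⁻¹

7.7×10⁻¹³ M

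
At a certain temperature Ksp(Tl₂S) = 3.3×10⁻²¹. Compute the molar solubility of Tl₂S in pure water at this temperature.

9.4×10⁻⁸ M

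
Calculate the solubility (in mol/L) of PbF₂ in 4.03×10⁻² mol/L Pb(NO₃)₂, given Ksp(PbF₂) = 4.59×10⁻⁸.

5.34×10⁻⁴ M

PbF₂(s) ⇌ Pb²⁺(aq) + 2 F⁻(aq)
The solution already contains Pb²⁺ at 4.03×10⁻² mol/L. Let s be the molar solubility of PbF₂.
[Pb²⁺] ≈ 4.03×10⁻² mol/L (common ion dominates); [F⁻] = 2s.
Ksp = [Pb²⁺][F⁻]^2 = (4.03×10⁻²)(2s)^2
(2s)^2 = 4.59×10⁻⁸ / (4.03×10⁻²) = 1.14×10⁻⁶
s = 5.34×10⁻⁴ mol/L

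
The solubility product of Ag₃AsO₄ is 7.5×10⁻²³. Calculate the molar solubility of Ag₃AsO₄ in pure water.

Ag₃AsO₄(s) ⇌ 3 Ag⁺(aq) + AsO₄³⁻(aq)
For each mole of Ag₃AsO₄ that dissolves per liter, [Ag⁺] = 3s and [AsO₄³⁻] = s; let s denote this solubility.
Ksp = [Ag⁺]^3[AsO₄³⁻] = (3s)^3 · s = 27s^4
27s^4 = 7.5×10⁻²³  ⇒  s^4 = 2.8×10⁻²⁴
s = 1.3×10⁻⁶ mol L⁻¹

1.3×10⁻⁶ M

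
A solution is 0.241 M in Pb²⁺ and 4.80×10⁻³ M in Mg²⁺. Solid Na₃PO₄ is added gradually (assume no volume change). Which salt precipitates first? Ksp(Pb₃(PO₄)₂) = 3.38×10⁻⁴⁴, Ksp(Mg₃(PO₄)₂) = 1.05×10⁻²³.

Pb₃(PO₄)₂

Each salt precipitates once Q = Ksp for that salt.
For Pb₃(PO₄)₂: [PO₄³⁻] = (Ksp/[Pb²⁺]^3)^(1/2) = 1.55×10⁻²¹ M
For Mg₃(PO₄)₂: [PO₄³⁻] = (Ksp/[Mg²⁺]^3)^(1/2) = 9.74×10⁻⁹ M
Since Pb₃(PO₄)₂ needs less PO₄³⁻ to reach saturation, it precipitates first.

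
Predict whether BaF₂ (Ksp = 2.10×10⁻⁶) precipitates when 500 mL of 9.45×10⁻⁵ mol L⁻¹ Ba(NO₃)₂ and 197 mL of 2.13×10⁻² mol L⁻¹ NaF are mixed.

No

The combined volume is 697 mL.
[Ba²⁺] = (9.45×10⁻⁵)(500)/697 = 6.78×10⁻⁵ mol L⁻¹
[F⁻] = (2.13×10⁻²)(197)/697 = 6.02×10⁻³ mol L⁻¹
Q = [Ba²⁺][F⁻]^2 = 2.46×10⁻⁹
Q = 2.46×10⁻⁹ < Ksp = 2.10×10⁻⁶, so the solution is unsaturated and no precipitate forms.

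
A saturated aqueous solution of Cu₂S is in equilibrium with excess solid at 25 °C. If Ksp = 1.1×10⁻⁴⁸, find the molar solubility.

Cu₂S(s) ⇌ 2 Cu⁺(aq) + S²⁻(aq)
With molar solubility s: [Cu⁺] = 2s, [S²⁻] = s.
Ksp = [Cu⁺]^2[S²⁻] = (2s)^2 · s = 4s^3
4s^3 = 1.1×10⁻⁴⁸  ⇒  s^3 = 2.8×10⁻⁴⁹
Taking the 3rd root, s = 6.5×10⁻¹⁷ M.

6.5×10⁻¹⁷ M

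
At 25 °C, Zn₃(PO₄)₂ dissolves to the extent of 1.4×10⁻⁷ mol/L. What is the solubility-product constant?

Ksp = 5.8×10⁻³³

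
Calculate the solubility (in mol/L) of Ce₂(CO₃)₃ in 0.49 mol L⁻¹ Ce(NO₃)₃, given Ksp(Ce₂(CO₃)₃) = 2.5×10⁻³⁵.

1.6×10⁻¹² M

Ce₂(CO₃)₃(s) ⇌ 2 Ce³⁺(aq) + 3 CO₃²⁻(aq)
The solution already contains Ce³⁺ at 0.49 mol L⁻¹. Let s be the molar solubility of Ce₂(CO₃)₃.
[Ce³⁺] ≈ 0.49 mol L⁻¹ (common ion dominates); [CO₃²⁻] = 3s.
Ksp = [Ce³⁺]^2[CO₃²⁻]^3 = (0.49)^2(3s)^3
(3s)^3 = 2.5×10⁻³⁵ / (0.49)^2 = 1.0×10⁻³⁴
s = 1.6×10⁻¹² mol L⁻¹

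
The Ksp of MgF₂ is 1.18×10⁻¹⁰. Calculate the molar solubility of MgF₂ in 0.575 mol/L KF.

3.57×10⁻¹⁰ M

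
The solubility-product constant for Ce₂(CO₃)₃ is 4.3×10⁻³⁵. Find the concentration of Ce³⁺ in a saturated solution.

Ce₂(CO₃)₃(s) ⇌ 2 Ce³⁺(aq) + 3 CO₃²⁻(aq)
If s mol/L of Ce₂(CO₃)₃ dissolves, [Ce³⁺] = 2s and [CO₃²⁻] = 3s.
Ksp = [Ce³⁺]^2[CO₃²⁻]^3 = (2s)^2 · (3s)^3 = 108s^5 = 4.3×10⁻³⁵
s = 5.2×10⁻⁸ M
[Ce³⁺] = 2s = 1.0×10⁻⁷ M

1.0×10⁻⁷ M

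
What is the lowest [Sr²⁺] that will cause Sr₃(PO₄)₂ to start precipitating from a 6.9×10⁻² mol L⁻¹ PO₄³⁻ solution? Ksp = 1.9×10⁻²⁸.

A salt starts to precipitate once the ion product Q reaches its Ksp.
Sr₃(PO₄)₂(s) ⇌ 3 Sr²⁺(aq) + 2 PO₄³⁻(aq)
Ksp = [Sr²⁺]^3[PO₄³⁻]^2 = [Sr²⁺]^3(6.9×10⁻²)^2
[Sr²⁺]^3 = 1.9×10⁻²⁸ / (6.9×10⁻²)^2 = 4.0×10⁻²⁶
[Sr²⁺] = 3.4×10⁻⁹ mol L⁻¹

3.4×10⁻⁹ M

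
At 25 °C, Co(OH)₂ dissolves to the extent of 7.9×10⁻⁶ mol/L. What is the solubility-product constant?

Co(OH)₂(s) ⇌ Co²⁺(aq) + 2 OH⁻(aq)
With molar solubility s: [Co²⁺] = s, [OH⁻] = 2s.
Ksp = [Co²⁺][OH⁻]^2 = s · (2s)^2 = 4s^3
Ksp = 4 × (7.9×10⁻⁶)^3 = 2.0×10⁻¹⁵

Ksp = 2.0×10⁻¹⁵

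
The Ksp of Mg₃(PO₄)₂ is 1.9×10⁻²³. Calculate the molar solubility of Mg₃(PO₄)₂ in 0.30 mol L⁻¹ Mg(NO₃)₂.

1.3×10⁻¹¹ M

Mg₃(PO₄)₂(s) ⇌ 3 Mg²⁺(aq) + 2 PO₄³⁻(aq)
The solution already contains Mg²⁺ at 0.30 mol L⁻¹. Let s be the molar solubility of Mg₃(PO₄)₂.
[Mg²⁺] ≈ 0.30 mol L⁻¹ (common ion dominates); [PO₄³⁻] = 2s.
Ksp = [Mg²⁺]^3[PO₄³⁻]^2 = (0.30)^3(2s)^2
(2s)^2 = 1.9×10⁻²³ / (0.30)^3 = 7.0×10⁻²²
s = 1.3×10⁻¹¹ mol L⁻¹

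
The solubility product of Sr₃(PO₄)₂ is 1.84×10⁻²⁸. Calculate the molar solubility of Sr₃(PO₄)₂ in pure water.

Sr₃(PO₄)₂(s) ⇌ 3 Sr²⁺(aq) + 2 PO₄³⁻(aq)
For each mole of Sr₃(PO₄)₂ that dissolves per liter, [Sr²⁺] = 3s and [PO₄³⁻] = 2s; let s denote this solubility.
Ksp = [Sr²⁺]^3[PO₄³⁻]^2 = (3s)^3 · (2s)^2 = 108s^5
108s^5 = 1.84×10⁻²⁸  ⇒  s^5 = 1.70×10⁻³⁰
Taking the 5th root, s = 1.11×10⁻⁶ mol/L.

1.11×10⁻⁶ M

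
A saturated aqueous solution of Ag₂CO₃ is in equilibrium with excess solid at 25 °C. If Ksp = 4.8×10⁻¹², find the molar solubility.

1.1×10⁻⁴ M

Ag₂CO₃(s) ⇌ 2 Ag⁺(aq) + CO₃²⁻(aq)
For each mole of Ag₂CO₃ that dissolves per liter, [Ag⁺] = 2s and [CO₃²⁻] = s; let s denote this solubility.
Ksp = [Ag⁺]^2[CO₃²⁻] = (2s)^2 · s = 4s^3
4s^3 = 4.8×10⁻¹²  ⇒  s^3 = 1.2×10⁻¹²
s = 1.1×10⁻⁴ mol/L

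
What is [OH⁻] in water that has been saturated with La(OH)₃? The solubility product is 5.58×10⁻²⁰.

2.02×10⁻⁵ M

La(OH)₃(s) ⇌ La³⁺(aq) + 3 OH⁻(aq)
With molar solubility s: [La³⁺] = s, [OH⁻] = 3s.
Ksp = [La³⁺][OH⁻]^3 = s · (3s)^3 = 27s^4 = 5.58×10⁻²⁰
s = 6.74×10⁻⁶ mol L⁻¹
[OH⁻] = 3s = 2.02×10⁻⁵ mol L⁻¹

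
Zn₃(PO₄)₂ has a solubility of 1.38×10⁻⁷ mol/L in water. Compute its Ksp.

Ksp = 5.41×10⁻³³

Zn₃(PO₄)₂(s) ⇌ 3 Zn²⁺(aq) + 2 PO₄³⁻(aq)
With molar solubility s: [Zn²⁺] = 3s, [PO₄³⁻] = 2s.
Ksp = [Zn²⁺]^3[PO₄³⁻]^2 = (3s)^3 · (2s)^2 = 108s^5
Ksp = 108 × (1.38×10⁻⁷)^5 = 5.41×10⁻³³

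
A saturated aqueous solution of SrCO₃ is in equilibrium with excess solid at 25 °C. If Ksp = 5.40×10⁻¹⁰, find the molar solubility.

2.32×10⁻⁵ M

SrCO₃(s) ⇌ Sr²⁺(aq) + CO₃²⁻(aq)
If s mol/L of SrCO₃ dissolves, [Sr²⁺] = s and [CO₃²⁻] = s.
Ksp = [Sr²⁺][CO₃²⁻] = s · s = s^2
s^2 = 5.40×10⁻¹⁰
Taking the 2nd root, s = 2.32×10⁻⁵ mol L⁻¹.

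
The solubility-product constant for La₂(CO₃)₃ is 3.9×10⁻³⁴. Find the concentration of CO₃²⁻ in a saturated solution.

2.4×10⁻⁷ M

La₂(CO₃)₃(s) ⇌ 2 La³⁺(aq) + 3 CO₃²⁻(aq)
With molar solubility s: [La³⁺] = 2s, [CO₃²⁻] = 3s.
Ksp = [La³⁺]^2[CO₃²⁻]^3 = (2s)^2 · (3s)^3 = 108s^5 = 3.9×10⁻³⁴
s = 8.2×10⁻⁸ mol L⁻¹
[CO₃²⁻] = 3s = 2.4×10⁻⁷ mol L⁻¹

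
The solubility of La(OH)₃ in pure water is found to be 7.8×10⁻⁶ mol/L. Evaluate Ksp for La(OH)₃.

Ksp = 1.0×10⁻¹⁹

La(OH)₃(s) ⇌ La³⁺(aq) + 3 OH⁻(aq)
Let s be the molar solubility. Then [La³⁺] = s and [OH⁻] = 3s.
Ksp = [La³⁺][OH⁻]^3 = s · (3s)^3 = 27s^4
Ksp = 27 × (7.8×10⁻⁶)^4 = 1.0×10⁻¹⁹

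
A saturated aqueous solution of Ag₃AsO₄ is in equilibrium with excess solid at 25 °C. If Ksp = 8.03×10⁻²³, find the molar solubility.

Ag₃AsO₄(s) ⇌ 3 Ag⁺(aq) + AsO₄³⁻(aq)
With molar solubility s: [Ag⁺] = 3s, [AsO₄³⁻] = s.
Ksp = [Ag⁺]^3[AsO₄³⁻] = (3s)^3 · s = 27s^4
27s^4 = 8.03×10⁻²³  ⇒  s^4 = 2.97×10⁻²⁴
s = (2.97×10⁻²⁴)^(1/4) = 1.31×10⁻⁶ mol/L

1.31×10⁻⁶ M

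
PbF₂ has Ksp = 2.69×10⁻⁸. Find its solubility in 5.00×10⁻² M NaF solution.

1.08×10⁻⁵ M

PbF₂(s) ⇌ Pb²⁺(aq) + 2 F⁻(aq)
F⁻ is already present at 5.00×10⁻² M. If s mol/L of PbF₂ dissolves, [Pb²⁺] = s while [F⁻] ≈ 5.00×10⁻² M.
Ksp = [Pb²⁺][F⁻]^2 = s(5.00×10⁻²)^2
s = 2.69×10⁻⁸ / (5.00×10⁻²)^2 = 1.08×10⁻⁵
s = 1.08×10⁻⁵ M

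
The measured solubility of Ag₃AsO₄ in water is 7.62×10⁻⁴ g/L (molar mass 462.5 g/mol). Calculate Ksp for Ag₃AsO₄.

Molar solubility s = (7.62×10⁻⁴ g/L) / (462.5 g/mol) = 1.6476×10⁻⁶ mol/L
Ag₃AsO₄(s) ⇌ 3 Ag⁺(aq) + AsO₄³⁻(aq)
For each mole of Ag₃AsO₄ that dissolves per liter, [Ag⁺] = 3s and [AsO₄³⁻] = s; let s denote this solubility.
Ksp = [Ag⁺]^3[AsO₄³⁻] = (3s)^3 · s = 27s^4
Ksp = 27 × (1.6476×10⁻⁶)^4 = 1.99×10⁻²²

Ksp = 1.99×10⁻²²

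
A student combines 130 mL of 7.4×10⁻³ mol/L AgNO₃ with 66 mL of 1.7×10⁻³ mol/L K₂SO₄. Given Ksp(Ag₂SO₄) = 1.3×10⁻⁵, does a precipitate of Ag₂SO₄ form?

No

The combined volume is 196 mL.
[Ag⁺] = (7.4×10⁻³)(130)/196 = 4.9×10⁻³ mol/L
[SO₄²⁻] = (1.7×10⁻³)(66)/196 = 5.7×10⁻⁴ mol/L
Q = [Ag⁺]^2[SO₄²⁻] = 1.4×10⁻⁸
Since Q (1.4×10⁻⁸) is less than Ksp (1.3×10⁻⁵), no Ag₂SO₄ precipitates.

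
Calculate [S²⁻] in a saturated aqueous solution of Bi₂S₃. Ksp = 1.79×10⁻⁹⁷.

Bi₂S₃(s) ⇌ 2 Bi³⁺(aq) + 3 S²⁻(aq)
For each mole of Bi₂S₃ that dissolves per liter, [Bi³⁺] = 2s and [S²⁻] = 3s; let s denote this solubility.
Ksp = [Bi³⁺]^2[S²⁻]^3 = (2s)^2 · (3s)^3 = 108s^5 = 1.79×10⁻⁹⁷
s = 1.75×10⁻²⁰ mol/L
[S²⁻] = 3s = 5.26×10⁻²⁰ mol/L

5.26×10⁻²⁰ M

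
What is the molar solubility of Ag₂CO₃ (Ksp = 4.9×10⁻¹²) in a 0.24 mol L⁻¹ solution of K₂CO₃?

2.3×10⁻⁶ M

Ag₂CO₃(s) ⇌ 2 Ag⁺(aq) + CO₃²⁻(aq)
Let s be the solubility of Ag₂CO₃ here. The common ion gives [CO₃²⁻] ≈ 0.24 mol L⁻¹, and [Ag⁺] = 2s.
Ksp = [Ag⁺]^2[CO₃²⁻] = (2s)^2(0.24)
(2s)^2 = 4.9×10⁻¹² / (0.24) = 2.0×10⁻¹¹
s = 2.3×10⁻⁶ mol L⁻¹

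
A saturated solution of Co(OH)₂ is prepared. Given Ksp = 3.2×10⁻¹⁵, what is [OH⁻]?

Co(OH)₂(s) ⇌ Co²⁺(aq) + 2 OH⁻(aq)
Call the molar solubility s, so that [Co²⁺] = s and [OH⁻] = 2s.
Ksp = [Co²⁺][OH⁻]^2 = s · (2s)^2 = 4s^3 = 3.2×10⁻¹⁵
s = 9.3×10⁻⁶ mol/L
[OH⁻] = 2s = 1.9×10⁻⁵ mol/L

1.9×10⁻⁵ M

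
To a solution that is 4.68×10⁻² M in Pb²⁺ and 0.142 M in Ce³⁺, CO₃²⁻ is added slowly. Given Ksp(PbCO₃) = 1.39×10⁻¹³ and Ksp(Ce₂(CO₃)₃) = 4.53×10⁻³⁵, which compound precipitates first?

Each salt precipitates once Q = Ksp for that salt.
For PbCO₃: [CO₃²⁻] = (Ksp/[Pb²⁺]) = 2.97×10⁻¹² M
For Ce₂(CO₃)₃: [CO₃²⁻] = (Ksp/[Ce³⁺]^2)^(1/3) = 1.31×10⁻¹¹ M
The smaller threshold [CO₃²⁻] is reached first, so PbCO₃ precipitates first.

PbCO₃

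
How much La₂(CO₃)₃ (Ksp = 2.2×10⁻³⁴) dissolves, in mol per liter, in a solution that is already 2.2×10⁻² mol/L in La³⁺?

La₂(CO₃)₃(s) ⇌ 2 La³⁺(aq) + 3 CO₃²⁻(aq)
Let s be the solubility of La₂(CO₃)₃ here. The common ion gives [La³⁺] ≈ 2.2×10⁻² mol/L, and [CO₃²⁻] = 3s.
Ksp = [La³⁺]^2[CO₃²⁻]^3 = (2.2×10⁻²)^2(3s)^3
(3s)^3 = 2.2×10⁻³⁴ / (2.2×10⁻²)^2 = 4.5×10⁻³¹
s = 2.6×10⁻¹¹ mol/L

2.6×10⁻¹¹ M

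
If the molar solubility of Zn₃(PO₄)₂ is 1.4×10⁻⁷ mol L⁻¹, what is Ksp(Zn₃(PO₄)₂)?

Ksp = 5.8×10⁻³³

Zn₃(PO₄)₂(s) ⇌ 3 Zn²⁺(aq) + 2 PO₄³⁻(aq)
With molar solubility s: [Zn²⁺] = 3s, [PO₄³⁻] = 2s.
Ksp = [Zn²⁺]^3[PO₄³⁻]^2 = (3s)^3 · (2s)^2 = 108s^5
Ksp = 108 × (1.4×10⁻⁷)^5 = 5.8×10⁻³³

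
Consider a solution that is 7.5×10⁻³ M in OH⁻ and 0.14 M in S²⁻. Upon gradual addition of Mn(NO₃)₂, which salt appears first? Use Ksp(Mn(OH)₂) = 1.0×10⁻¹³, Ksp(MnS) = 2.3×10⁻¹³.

MnS

Each salt precipitates once Q = Ksp for that salt.
For Mn(OH)₂: [Mn²⁺] = (Ksp/[OH⁻]^2) = 1.8×10⁻⁹ M
For MnS: [Mn²⁺] = (Ksp/[S²⁻]) = 1.6×10⁻¹² M
Since MnS needs less Mn²⁺ to reach saturation, it precipitates first.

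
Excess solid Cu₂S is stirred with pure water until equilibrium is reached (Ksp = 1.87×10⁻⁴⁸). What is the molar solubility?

7.76×10⁻¹⁷ M

Cu₂S(s) ⇌ 2 Cu⁺(aq) + S²⁻(aq)
With molar solubility s: [Cu⁺] = 2s, [S²⁻] = s.
Ksp = [Cu⁺]^2[S²⁻] = (2s)^2 · s = 4s^3
4s^3 = 1.87×10⁻⁴⁸  ⇒  s^3 = 4.68×10⁻⁴⁹
s = 7.76×10⁻¹⁷ mol/L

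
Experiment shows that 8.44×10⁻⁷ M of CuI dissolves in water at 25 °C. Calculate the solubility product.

Ksp = 7.12×10⁻¹³

CuI(s) ⇌ Cu⁺(aq) + I⁻(aq)
Call the molar solubility s, so that [Cu⁺] = s and [I⁻] = s.
Ksp = [Cu⁺][I⁻] = s · s = s^2
Ksp = (8.44×10⁻⁷)^2 = 7.12×10⁻¹³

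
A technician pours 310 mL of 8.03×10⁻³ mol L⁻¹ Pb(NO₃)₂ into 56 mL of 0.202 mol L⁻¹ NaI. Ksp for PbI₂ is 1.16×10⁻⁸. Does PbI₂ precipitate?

Yes

Total volume after mixing = 310 + 56 = 366 mL.
[Pb²⁺] = (8.03×10⁻³)(310)/366 = 6.80×10⁻³ mol L⁻¹
[I⁻] = (0.202)(56)/366 = 3.09×10⁻² mol L⁻¹
Q = [Pb²⁺][I⁻]^2 = 6.50×10⁻⁶
Since Q (6.50×10⁻⁶) exceeds Ksp (1.16×10⁻⁸), PbI₂ will precipitate.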